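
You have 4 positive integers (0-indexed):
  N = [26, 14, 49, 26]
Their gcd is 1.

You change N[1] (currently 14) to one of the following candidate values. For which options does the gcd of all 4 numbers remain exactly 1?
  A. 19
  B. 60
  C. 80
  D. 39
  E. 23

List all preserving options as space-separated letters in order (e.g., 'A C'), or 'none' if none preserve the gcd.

Old gcd = 1; gcd of others (without N[1]) = 1
New gcd for candidate v: gcd(1, v). Preserves old gcd iff gcd(1, v) = 1.
  Option A: v=19, gcd(1,19)=1 -> preserves
  Option B: v=60, gcd(1,60)=1 -> preserves
  Option C: v=80, gcd(1,80)=1 -> preserves
  Option D: v=39, gcd(1,39)=1 -> preserves
  Option E: v=23, gcd(1,23)=1 -> preserves

Answer: A B C D E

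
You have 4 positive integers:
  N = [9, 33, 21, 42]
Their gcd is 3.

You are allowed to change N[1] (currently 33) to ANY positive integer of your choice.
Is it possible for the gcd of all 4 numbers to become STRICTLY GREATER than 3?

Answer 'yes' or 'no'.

Current gcd = 3
gcd of all OTHER numbers (without N[1]=33): gcd([9, 21, 42]) = 3
The new gcd after any change is gcd(3, new_value).
This can be at most 3.
Since 3 = old gcd 3, the gcd can only stay the same or decrease.

Answer: no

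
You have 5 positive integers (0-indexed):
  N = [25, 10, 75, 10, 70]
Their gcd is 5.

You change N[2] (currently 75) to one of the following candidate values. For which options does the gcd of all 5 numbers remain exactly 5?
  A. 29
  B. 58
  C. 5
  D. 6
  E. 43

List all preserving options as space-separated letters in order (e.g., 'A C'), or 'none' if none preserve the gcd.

Old gcd = 5; gcd of others (without N[2]) = 5
New gcd for candidate v: gcd(5, v). Preserves old gcd iff gcd(5, v) = 5.
  Option A: v=29, gcd(5,29)=1 -> changes
  Option B: v=58, gcd(5,58)=1 -> changes
  Option C: v=5, gcd(5,5)=5 -> preserves
  Option D: v=6, gcd(5,6)=1 -> changes
  Option E: v=43, gcd(5,43)=1 -> changes

Answer: C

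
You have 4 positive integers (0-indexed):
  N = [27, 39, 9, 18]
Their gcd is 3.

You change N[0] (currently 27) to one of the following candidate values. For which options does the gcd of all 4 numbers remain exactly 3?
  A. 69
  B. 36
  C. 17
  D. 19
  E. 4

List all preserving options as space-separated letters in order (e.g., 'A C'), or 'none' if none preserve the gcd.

Old gcd = 3; gcd of others (without N[0]) = 3
New gcd for candidate v: gcd(3, v). Preserves old gcd iff gcd(3, v) = 3.
  Option A: v=69, gcd(3,69)=3 -> preserves
  Option B: v=36, gcd(3,36)=3 -> preserves
  Option C: v=17, gcd(3,17)=1 -> changes
  Option D: v=19, gcd(3,19)=1 -> changes
  Option E: v=4, gcd(3,4)=1 -> changes

Answer: A B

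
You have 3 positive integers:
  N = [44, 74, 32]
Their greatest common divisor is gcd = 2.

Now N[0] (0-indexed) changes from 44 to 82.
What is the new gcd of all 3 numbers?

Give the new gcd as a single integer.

Numbers: [44, 74, 32], gcd = 2
Change: index 0, 44 -> 82
gcd of the OTHER numbers (without index 0): gcd([74, 32]) = 2
New gcd = gcd(g_others, new_val) = gcd(2, 82) = 2

Answer: 2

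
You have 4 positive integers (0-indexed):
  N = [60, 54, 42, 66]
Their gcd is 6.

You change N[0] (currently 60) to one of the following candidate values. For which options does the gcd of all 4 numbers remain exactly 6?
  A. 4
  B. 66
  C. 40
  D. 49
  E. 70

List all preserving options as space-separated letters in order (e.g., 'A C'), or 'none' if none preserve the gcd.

Answer: B

Derivation:
Old gcd = 6; gcd of others (without N[0]) = 6
New gcd for candidate v: gcd(6, v). Preserves old gcd iff gcd(6, v) = 6.
  Option A: v=4, gcd(6,4)=2 -> changes
  Option B: v=66, gcd(6,66)=6 -> preserves
  Option C: v=40, gcd(6,40)=2 -> changes
  Option D: v=49, gcd(6,49)=1 -> changes
  Option E: v=70, gcd(6,70)=2 -> changes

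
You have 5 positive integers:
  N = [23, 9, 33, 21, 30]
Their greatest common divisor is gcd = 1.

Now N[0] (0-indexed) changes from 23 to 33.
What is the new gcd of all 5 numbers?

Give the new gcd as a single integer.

Answer: 3

Derivation:
Numbers: [23, 9, 33, 21, 30], gcd = 1
Change: index 0, 23 -> 33
gcd of the OTHER numbers (without index 0): gcd([9, 33, 21, 30]) = 3
New gcd = gcd(g_others, new_val) = gcd(3, 33) = 3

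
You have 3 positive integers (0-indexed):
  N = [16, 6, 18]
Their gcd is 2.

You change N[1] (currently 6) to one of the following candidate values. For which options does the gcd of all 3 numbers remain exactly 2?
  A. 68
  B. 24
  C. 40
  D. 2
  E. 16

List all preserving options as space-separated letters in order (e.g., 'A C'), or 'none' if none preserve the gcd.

Answer: A B C D E

Derivation:
Old gcd = 2; gcd of others (without N[1]) = 2
New gcd for candidate v: gcd(2, v). Preserves old gcd iff gcd(2, v) = 2.
  Option A: v=68, gcd(2,68)=2 -> preserves
  Option B: v=24, gcd(2,24)=2 -> preserves
  Option C: v=40, gcd(2,40)=2 -> preserves
  Option D: v=2, gcd(2,2)=2 -> preserves
  Option E: v=16, gcd(2,16)=2 -> preserves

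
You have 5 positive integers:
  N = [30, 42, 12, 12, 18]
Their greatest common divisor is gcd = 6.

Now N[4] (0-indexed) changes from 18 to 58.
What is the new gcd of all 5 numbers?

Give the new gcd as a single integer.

Answer: 2

Derivation:
Numbers: [30, 42, 12, 12, 18], gcd = 6
Change: index 4, 18 -> 58
gcd of the OTHER numbers (without index 4): gcd([30, 42, 12, 12]) = 6
New gcd = gcd(g_others, new_val) = gcd(6, 58) = 2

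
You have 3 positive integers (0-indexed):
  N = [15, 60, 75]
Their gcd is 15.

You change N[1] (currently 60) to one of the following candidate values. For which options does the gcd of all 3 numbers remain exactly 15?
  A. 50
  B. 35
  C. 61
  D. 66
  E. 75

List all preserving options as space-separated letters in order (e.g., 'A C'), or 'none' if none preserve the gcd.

Answer: E

Derivation:
Old gcd = 15; gcd of others (without N[1]) = 15
New gcd for candidate v: gcd(15, v). Preserves old gcd iff gcd(15, v) = 15.
  Option A: v=50, gcd(15,50)=5 -> changes
  Option B: v=35, gcd(15,35)=5 -> changes
  Option C: v=61, gcd(15,61)=1 -> changes
  Option D: v=66, gcd(15,66)=3 -> changes
  Option E: v=75, gcd(15,75)=15 -> preserves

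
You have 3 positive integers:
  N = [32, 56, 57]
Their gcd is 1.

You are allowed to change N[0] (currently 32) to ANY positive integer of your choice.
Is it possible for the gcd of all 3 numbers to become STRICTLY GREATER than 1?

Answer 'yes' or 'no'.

Answer: no

Derivation:
Current gcd = 1
gcd of all OTHER numbers (without N[0]=32): gcd([56, 57]) = 1
The new gcd after any change is gcd(1, new_value).
This can be at most 1.
Since 1 = old gcd 1, the gcd can only stay the same or decrease.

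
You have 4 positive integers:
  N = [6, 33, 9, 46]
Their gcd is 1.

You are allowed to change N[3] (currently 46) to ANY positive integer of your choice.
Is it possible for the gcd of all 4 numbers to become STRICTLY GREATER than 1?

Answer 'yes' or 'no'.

Current gcd = 1
gcd of all OTHER numbers (without N[3]=46): gcd([6, 33, 9]) = 3
The new gcd after any change is gcd(3, new_value).
This can be at most 3.
Since 3 > old gcd 1, the gcd CAN increase (e.g., set N[3] = 3).

Answer: yes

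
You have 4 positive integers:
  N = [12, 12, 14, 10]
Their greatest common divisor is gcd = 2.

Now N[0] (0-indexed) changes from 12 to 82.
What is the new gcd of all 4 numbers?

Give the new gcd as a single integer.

Numbers: [12, 12, 14, 10], gcd = 2
Change: index 0, 12 -> 82
gcd of the OTHER numbers (without index 0): gcd([12, 14, 10]) = 2
New gcd = gcd(g_others, new_val) = gcd(2, 82) = 2

Answer: 2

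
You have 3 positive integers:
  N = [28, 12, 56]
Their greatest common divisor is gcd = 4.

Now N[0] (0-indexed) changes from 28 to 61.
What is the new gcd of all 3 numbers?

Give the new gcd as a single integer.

Numbers: [28, 12, 56], gcd = 4
Change: index 0, 28 -> 61
gcd of the OTHER numbers (without index 0): gcd([12, 56]) = 4
New gcd = gcd(g_others, new_val) = gcd(4, 61) = 1

Answer: 1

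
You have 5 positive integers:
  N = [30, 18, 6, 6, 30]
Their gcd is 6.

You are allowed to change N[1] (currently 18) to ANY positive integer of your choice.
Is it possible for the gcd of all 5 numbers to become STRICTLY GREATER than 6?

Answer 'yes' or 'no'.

Answer: no

Derivation:
Current gcd = 6
gcd of all OTHER numbers (without N[1]=18): gcd([30, 6, 6, 30]) = 6
The new gcd after any change is gcd(6, new_value).
This can be at most 6.
Since 6 = old gcd 6, the gcd can only stay the same or decrease.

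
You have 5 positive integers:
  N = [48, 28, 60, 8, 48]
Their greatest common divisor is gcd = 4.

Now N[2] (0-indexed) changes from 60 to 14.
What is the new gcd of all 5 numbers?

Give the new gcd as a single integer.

Numbers: [48, 28, 60, 8, 48], gcd = 4
Change: index 2, 60 -> 14
gcd of the OTHER numbers (without index 2): gcd([48, 28, 8, 48]) = 4
New gcd = gcd(g_others, new_val) = gcd(4, 14) = 2

Answer: 2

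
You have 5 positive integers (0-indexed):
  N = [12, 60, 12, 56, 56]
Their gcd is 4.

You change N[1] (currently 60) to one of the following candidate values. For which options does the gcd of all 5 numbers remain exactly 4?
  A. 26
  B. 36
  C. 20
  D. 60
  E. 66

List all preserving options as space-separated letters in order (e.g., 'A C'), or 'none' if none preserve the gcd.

Old gcd = 4; gcd of others (without N[1]) = 4
New gcd for candidate v: gcd(4, v). Preserves old gcd iff gcd(4, v) = 4.
  Option A: v=26, gcd(4,26)=2 -> changes
  Option B: v=36, gcd(4,36)=4 -> preserves
  Option C: v=20, gcd(4,20)=4 -> preserves
  Option D: v=60, gcd(4,60)=4 -> preserves
  Option E: v=66, gcd(4,66)=2 -> changes

Answer: B C D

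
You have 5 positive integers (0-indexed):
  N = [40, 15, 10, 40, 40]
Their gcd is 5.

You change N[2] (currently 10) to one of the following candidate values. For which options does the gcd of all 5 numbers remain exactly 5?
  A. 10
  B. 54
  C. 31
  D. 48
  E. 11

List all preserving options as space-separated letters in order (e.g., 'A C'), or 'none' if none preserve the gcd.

Old gcd = 5; gcd of others (without N[2]) = 5
New gcd for candidate v: gcd(5, v). Preserves old gcd iff gcd(5, v) = 5.
  Option A: v=10, gcd(5,10)=5 -> preserves
  Option B: v=54, gcd(5,54)=1 -> changes
  Option C: v=31, gcd(5,31)=1 -> changes
  Option D: v=48, gcd(5,48)=1 -> changes
  Option E: v=11, gcd(5,11)=1 -> changes

Answer: A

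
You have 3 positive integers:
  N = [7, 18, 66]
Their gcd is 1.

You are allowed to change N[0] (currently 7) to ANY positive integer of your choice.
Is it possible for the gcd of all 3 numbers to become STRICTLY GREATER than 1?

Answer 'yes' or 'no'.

Answer: yes

Derivation:
Current gcd = 1
gcd of all OTHER numbers (without N[0]=7): gcd([18, 66]) = 6
The new gcd after any change is gcd(6, new_value).
This can be at most 6.
Since 6 > old gcd 1, the gcd CAN increase (e.g., set N[0] = 6).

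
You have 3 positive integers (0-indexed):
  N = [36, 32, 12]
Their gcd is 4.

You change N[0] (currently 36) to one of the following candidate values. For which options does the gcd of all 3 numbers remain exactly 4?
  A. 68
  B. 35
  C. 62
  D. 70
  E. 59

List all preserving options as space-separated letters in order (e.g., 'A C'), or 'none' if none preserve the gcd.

Answer: A

Derivation:
Old gcd = 4; gcd of others (without N[0]) = 4
New gcd for candidate v: gcd(4, v). Preserves old gcd iff gcd(4, v) = 4.
  Option A: v=68, gcd(4,68)=4 -> preserves
  Option B: v=35, gcd(4,35)=1 -> changes
  Option C: v=62, gcd(4,62)=2 -> changes
  Option D: v=70, gcd(4,70)=2 -> changes
  Option E: v=59, gcd(4,59)=1 -> changes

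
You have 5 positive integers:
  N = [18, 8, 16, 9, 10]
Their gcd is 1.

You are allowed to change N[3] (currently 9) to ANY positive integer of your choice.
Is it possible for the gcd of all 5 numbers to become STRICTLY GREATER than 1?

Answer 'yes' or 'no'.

Answer: yes

Derivation:
Current gcd = 1
gcd of all OTHER numbers (without N[3]=9): gcd([18, 8, 16, 10]) = 2
The new gcd after any change is gcd(2, new_value).
This can be at most 2.
Since 2 > old gcd 1, the gcd CAN increase (e.g., set N[3] = 2).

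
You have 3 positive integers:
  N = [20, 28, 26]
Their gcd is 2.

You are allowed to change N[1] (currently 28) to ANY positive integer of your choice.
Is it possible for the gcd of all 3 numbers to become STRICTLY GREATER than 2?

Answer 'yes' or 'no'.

Current gcd = 2
gcd of all OTHER numbers (without N[1]=28): gcd([20, 26]) = 2
The new gcd after any change is gcd(2, new_value).
This can be at most 2.
Since 2 = old gcd 2, the gcd can only stay the same or decrease.

Answer: no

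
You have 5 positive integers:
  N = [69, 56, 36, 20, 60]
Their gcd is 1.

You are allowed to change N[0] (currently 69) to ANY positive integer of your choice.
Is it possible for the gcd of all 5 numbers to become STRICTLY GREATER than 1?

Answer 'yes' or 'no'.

Answer: yes

Derivation:
Current gcd = 1
gcd of all OTHER numbers (without N[0]=69): gcd([56, 36, 20, 60]) = 4
The new gcd after any change is gcd(4, new_value).
This can be at most 4.
Since 4 > old gcd 1, the gcd CAN increase (e.g., set N[0] = 4).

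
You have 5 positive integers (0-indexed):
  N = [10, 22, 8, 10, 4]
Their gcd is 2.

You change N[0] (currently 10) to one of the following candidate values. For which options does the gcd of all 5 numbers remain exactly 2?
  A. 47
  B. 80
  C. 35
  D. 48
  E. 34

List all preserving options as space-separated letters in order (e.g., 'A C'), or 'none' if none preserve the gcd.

Old gcd = 2; gcd of others (without N[0]) = 2
New gcd for candidate v: gcd(2, v). Preserves old gcd iff gcd(2, v) = 2.
  Option A: v=47, gcd(2,47)=1 -> changes
  Option B: v=80, gcd(2,80)=2 -> preserves
  Option C: v=35, gcd(2,35)=1 -> changes
  Option D: v=48, gcd(2,48)=2 -> preserves
  Option E: v=34, gcd(2,34)=2 -> preserves

Answer: B D E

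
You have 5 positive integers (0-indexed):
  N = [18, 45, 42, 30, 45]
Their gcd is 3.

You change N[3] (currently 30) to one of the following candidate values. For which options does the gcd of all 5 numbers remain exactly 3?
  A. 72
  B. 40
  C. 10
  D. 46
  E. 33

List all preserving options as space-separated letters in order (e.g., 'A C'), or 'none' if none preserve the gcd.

Answer: A E

Derivation:
Old gcd = 3; gcd of others (without N[3]) = 3
New gcd for candidate v: gcd(3, v). Preserves old gcd iff gcd(3, v) = 3.
  Option A: v=72, gcd(3,72)=3 -> preserves
  Option B: v=40, gcd(3,40)=1 -> changes
  Option C: v=10, gcd(3,10)=1 -> changes
  Option D: v=46, gcd(3,46)=1 -> changes
  Option E: v=33, gcd(3,33)=3 -> preserves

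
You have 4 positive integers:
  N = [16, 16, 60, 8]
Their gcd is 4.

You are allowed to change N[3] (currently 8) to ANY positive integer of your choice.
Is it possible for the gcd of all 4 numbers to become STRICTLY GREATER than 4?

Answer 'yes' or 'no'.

Answer: no

Derivation:
Current gcd = 4
gcd of all OTHER numbers (without N[3]=8): gcd([16, 16, 60]) = 4
The new gcd after any change is gcd(4, new_value).
This can be at most 4.
Since 4 = old gcd 4, the gcd can only stay the same or decrease.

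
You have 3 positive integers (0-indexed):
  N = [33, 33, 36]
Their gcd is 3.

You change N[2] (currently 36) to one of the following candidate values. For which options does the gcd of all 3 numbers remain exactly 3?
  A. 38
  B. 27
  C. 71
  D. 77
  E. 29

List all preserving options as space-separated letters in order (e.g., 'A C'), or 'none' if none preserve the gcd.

Old gcd = 3; gcd of others (without N[2]) = 33
New gcd for candidate v: gcd(33, v). Preserves old gcd iff gcd(33, v) = 3.
  Option A: v=38, gcd(33,38)=1 -> changes
  Option B: v=27, gcd(33,27)=3 -> preserves
  Option C: v=71, gcd(33,71)=1 -> changes
  Option D: v=77, gcd(33,77)=11 -> changes
  Option E: v=29, gcd(33,29)=1 -> changes

Answer: B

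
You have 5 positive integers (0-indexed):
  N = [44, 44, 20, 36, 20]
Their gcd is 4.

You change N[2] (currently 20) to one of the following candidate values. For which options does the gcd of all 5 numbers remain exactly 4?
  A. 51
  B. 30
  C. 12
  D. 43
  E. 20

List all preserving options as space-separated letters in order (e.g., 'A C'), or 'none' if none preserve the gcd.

Old gcd = 4; gcd of others (without N[2]) = 4
New gcd for candidate v: gcd(4, v). Preserves old gcd iff gcd(4, v) = 4.
  Option A: v=51, gcd(4,51)=1 -> changes
  Option B: v=30, gcd(4,30)=2 -> changes
  Option C: v=12, gcd(4,12)=4 -> preserves
  Option D: v=43, gcd(4,43)=1 -> changes
  Option E: v=20, gcd(4,20)=4 -> preserves

Answer: C E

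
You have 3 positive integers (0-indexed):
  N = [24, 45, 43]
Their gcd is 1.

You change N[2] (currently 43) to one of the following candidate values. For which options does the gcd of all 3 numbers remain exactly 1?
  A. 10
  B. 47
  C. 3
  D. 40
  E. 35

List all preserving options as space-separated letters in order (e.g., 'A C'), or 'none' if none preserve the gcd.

Old gcd = 1; gcd of others (without N[2]) = 3
New gcd for candidate v: gcd(3, v). Preserves old gcd iff gcd(3, v) = 1.
  Option A: v=10, gcd(3,10)=1 -> preserves
  Option B: v=47, gcd(3,47)=1 -> preserves
  Option C: v=3, gcd(3,3)=3 -> changes
  Option D: v=40, gcd(3,40)=1 -> preserves
  Option E: v=35, gcd(3,35)=1 -> preserves

Answer: A B D E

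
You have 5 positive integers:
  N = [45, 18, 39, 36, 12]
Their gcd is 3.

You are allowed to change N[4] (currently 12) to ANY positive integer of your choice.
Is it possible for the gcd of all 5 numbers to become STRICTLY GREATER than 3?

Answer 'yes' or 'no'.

Answer: no

Derivation:
Current gcd = 3
gcd of all OTHER numbers (without N[4]=12): gcd([45, 18, 39, 36]) = 3
The new gcd after any change is gcd(3, new_value).
This can be at most 3.
Since 3 = old gcd 3, the gcd can only stay the same or decrease.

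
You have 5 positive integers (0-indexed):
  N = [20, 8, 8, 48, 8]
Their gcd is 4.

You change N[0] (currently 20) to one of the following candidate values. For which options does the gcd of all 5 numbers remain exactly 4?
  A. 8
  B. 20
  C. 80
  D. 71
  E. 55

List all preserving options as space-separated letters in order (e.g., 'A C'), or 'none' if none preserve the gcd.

Old gcd = 4; gcd of others (without N[0]) = 8
New gcd for candidate v: gcd(8, v). Preserves old gcd iff gcd(8, v) = 4.
  Option A: v=8, gcd(8,8)=8 -> changes
  Option B: v=20, gcd(8,20)=4 -> preserves
  Option C: v=80, gcd(8,80)=8 -> changes
  Option D: v=71, gcd(8,71)=1 -> changes
  Option E: v=55, gcd(8,55)=1 -> changes

Answer: B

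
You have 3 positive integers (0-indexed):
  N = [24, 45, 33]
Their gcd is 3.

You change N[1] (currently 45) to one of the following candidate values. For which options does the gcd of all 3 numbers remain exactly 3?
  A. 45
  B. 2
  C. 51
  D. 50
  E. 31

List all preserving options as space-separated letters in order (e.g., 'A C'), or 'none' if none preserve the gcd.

Answer: A C

Derivation:
Old gcd = 3; gcd of others (without N[1]) = 3
New gcd for candidate v: gcd(3, v). Preserves old gcd iff gcd(3, v) = 3.
  Option A: v=45, gcd(3,45)=3 -> preserves
  Option B: v=2, gcd(3,2)=1 -> changes
  Option C: v=51, gcd(3,51)=3 -> preserves
  Option D: v=50, gcd(3,50)=1 -> changes
  Option E: v=31, gcd(3,31)=1 -> changes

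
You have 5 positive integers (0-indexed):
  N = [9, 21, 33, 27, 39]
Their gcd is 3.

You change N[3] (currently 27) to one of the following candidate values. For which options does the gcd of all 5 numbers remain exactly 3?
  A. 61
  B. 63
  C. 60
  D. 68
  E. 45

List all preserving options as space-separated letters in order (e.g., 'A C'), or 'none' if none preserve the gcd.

Answer: B C E

Derivation:
Old gcd = 3; gcd of others (without N[3]) = 3
New gcd for candidate v: gcd(3, v). Preserves old gcd iff gcd(3, v) = 3.
  Option A: v=61, gcd(3,61)=1 -> changes
  Option B: v=63, gcd(3,63)=3 -> preserves
  Option C: v=60, gcd(3,60)=3 -> preserves
  Option D: v=68, gcd(3,68)=1 -> changes
  Option E: v=45, gcd(3,45)=3 -> preserves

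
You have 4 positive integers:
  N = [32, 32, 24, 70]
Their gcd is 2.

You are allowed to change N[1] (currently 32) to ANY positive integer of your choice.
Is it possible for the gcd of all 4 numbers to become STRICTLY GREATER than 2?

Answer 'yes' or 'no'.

Answer: no

Derivation:
Current gcd = 2
gcd of all OTHER numbers (without N[1]=32): gcd([32, 24, 70]) = 2
The new gcd after any change is gcd(2, new_value).
This can be at most 2.
Since 2 = old gcd 2, the gcd can only stay the same or decrease.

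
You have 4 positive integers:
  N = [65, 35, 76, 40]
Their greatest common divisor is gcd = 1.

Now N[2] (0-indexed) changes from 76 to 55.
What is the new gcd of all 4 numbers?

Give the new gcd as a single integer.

Numbers: [65, 35, 76, 40], gcd = 1
Change: index 2, 76 -> 55
gcd of the OTHER numbers (without index 2): gcd([65, 35, 40]) = 5
New gcd = gcd(g_others, new_val) = gcd(5, 55) = 5

Answer: 5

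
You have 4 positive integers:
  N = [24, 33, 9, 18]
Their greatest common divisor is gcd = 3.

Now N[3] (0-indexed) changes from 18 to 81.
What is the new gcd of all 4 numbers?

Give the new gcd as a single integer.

Answer: 3

Derivation:
Numbers: [24, 33, 9, 18], gcd = 3
Change: index 3, 18 -> 81
gcd of the OTHER numbers (without index 3): gcd([24, 33, 9]) = 3
New gcd = gcd(g_others, new_val) = gcd(3, 81) = 3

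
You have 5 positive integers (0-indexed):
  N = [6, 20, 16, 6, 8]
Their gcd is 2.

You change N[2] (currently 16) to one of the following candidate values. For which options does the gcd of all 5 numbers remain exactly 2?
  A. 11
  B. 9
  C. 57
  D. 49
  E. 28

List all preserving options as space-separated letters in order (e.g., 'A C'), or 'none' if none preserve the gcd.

Answer: E

Derivation:
Old gcd = 2; gcd of others (without N[2]) = 2
New gcd for candidate v: gcd(2, v). Preserves old gcd iff gcd(2, v) = 2.
  Option A: v=11, gcd(2,11)=1 -> changes
  Option B: v=9, gcd(2,9)=1 -> changes
  Option C: v=57, gcd(2,57)=1 -> changes
  Option D: v=49, gcd(2,49)=1 -> changes
  Option E: v=28, gcd(2,28)=2 -> preserves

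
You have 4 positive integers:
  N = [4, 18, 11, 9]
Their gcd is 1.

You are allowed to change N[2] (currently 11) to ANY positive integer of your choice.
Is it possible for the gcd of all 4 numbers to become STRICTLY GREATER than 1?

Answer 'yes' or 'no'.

Answer: no

Derivation:
Current gcd = 1
gcd of all OTHER numbers (without N[2]=11): gcd([4, 18, 9]) = 1
The new gcd after any change is gcd(1, new_value).
This can be at most 1.
Since 1 = old gcd 1, the gcd can only stay the same or decrease.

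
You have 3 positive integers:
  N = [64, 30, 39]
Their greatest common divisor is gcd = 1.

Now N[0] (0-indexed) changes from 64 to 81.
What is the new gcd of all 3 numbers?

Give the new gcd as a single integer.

Answer: 3

Derivation:
Numbers: [64, 30, 39], gcd = 1
Change: index 0, 64 -> 81
gcd of the OTHER numbers (without index 0): gcd([30, 39]) = 3
New gcd = gcd(g_others, new_val) = gcd(3, 81) = 3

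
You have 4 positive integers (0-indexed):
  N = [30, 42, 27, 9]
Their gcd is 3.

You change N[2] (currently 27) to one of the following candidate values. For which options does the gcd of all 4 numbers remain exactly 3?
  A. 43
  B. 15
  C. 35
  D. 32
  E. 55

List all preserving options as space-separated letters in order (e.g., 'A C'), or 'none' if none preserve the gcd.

Old gcd = 3; gcd of others (without N[2]) = 3
New gcd for candidate v: gcd(3, v). Preserves old gcd iff gcd(3, v) = 3.
  Option A: v=43, gcd(3,43)=1 -> changes
  Option B: v=15, gcd(3,15)=3 -> preserves
  Option C: v=35, gcd(3,35)=1 -> changes
  Option D: v=32, gcd(3,32)=1 -> changes
  Option E: v=55, gcd(3,55)=1 -> changes

Answer: B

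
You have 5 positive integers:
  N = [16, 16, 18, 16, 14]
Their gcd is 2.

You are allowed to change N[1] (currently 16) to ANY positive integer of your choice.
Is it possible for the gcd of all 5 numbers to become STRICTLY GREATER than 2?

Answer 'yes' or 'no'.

Answer: no

Derivation:
Current gcd = 2
gcd of all OTHER numbers (without N[1]=16): gcd([16, 18, 16, 14]) = 2
The new gcd after any change is gcd(2, new_value).
This can be at most 2.
Since 2 = old gcd 2, the gcd can only stay the same or decrease.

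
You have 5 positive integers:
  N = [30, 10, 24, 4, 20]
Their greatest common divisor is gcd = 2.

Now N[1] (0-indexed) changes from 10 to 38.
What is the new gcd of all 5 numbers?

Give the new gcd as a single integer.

Numbers: [30, 10, 24, 4, 20], gcd = 2
Change: index 1, 10 -> 38
gcd of the OTHER numbers (without index 1): gcd([30, 24, 4, 20]) = 2
New gcd = gcd(g_others, new_val) = gcd(2, 38) = 2

Answer: 2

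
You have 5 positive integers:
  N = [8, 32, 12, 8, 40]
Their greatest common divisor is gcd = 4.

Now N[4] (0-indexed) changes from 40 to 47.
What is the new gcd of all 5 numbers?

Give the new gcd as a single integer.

Answer: 1

Derivation:
Numbers: [8, 32, 12, 8, 40], gcd = 4
Change: index 4, 40 -> 47
gcd of the OTHER numbers (without index 4): gcd([8, 32, 12, 8]) = 4
New gcd = gcd(g_others, new_val) = gcd(4, 47) = 1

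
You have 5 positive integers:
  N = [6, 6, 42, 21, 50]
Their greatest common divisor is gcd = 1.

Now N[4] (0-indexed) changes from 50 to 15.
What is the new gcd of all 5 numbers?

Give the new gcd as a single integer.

Answer: 3

Derivation:
Numbers: [6, 6, 42, 21, 50], gcd = 1
Change: index 4, 50 -> 15
gcd of the OTHER numbers (without index 4): gcd([6, 6, 42, 21]) = 3
New gcd = gcd(g_others, new_val) = gcd(3, 15) = 3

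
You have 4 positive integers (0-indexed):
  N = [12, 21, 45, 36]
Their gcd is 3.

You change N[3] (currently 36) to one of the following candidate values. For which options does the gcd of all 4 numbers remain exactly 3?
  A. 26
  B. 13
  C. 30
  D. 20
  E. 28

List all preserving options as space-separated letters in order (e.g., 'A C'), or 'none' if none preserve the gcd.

Answer: C

Derivation:
Old gcd = 3; gcd of others (without N[3]) = 3
New gcd for candidate v: gcd(3, v). Preserves old gcd iff gcd(3, v) = 3.
  Option A: v=26, gcd(3,26)=1 -> changes
  Option B: v=13, gcd(3,13)=1 -> changes
  Option C: v=30, gcd(3,30)=3 -> preserves
  Option D: v=20, gcd(3,20)=1 -> changes
  Option E: v=28, gcd(3,28)=1 -> changes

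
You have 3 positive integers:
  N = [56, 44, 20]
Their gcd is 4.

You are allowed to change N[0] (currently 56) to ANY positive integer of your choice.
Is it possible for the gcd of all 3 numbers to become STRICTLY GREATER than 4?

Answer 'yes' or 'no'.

Answer: no

Derivation:
Current gcd = 4
gcd of all OTHER numbers (without N[0]=56): gcd([44, 20]) = 4
The new gcd after any change is gcd(4, new_value).
This can be at most 4.
Since 4 = old gcd 4, the gcd can only stay the same or decrease.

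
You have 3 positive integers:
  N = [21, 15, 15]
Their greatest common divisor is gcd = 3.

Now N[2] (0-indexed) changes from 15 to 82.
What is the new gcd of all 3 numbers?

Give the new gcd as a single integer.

Numbers: [21, 15, 15], gcd = 3
Change: index 2, 15 -> 82
gcd of the OTHER numbers (without index 2): gcd([21, 15]) = 3
New gcd = gcd(g_others, new_val) = gcd(3, 82) = 1

Answer: 1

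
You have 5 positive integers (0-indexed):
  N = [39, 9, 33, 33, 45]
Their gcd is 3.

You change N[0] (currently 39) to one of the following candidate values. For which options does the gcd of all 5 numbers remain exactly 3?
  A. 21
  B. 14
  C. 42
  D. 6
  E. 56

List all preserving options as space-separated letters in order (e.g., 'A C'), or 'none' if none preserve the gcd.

Old gcd = 3; gcd of others (without N[0]) = 3
New gcd for candidate v: gcd(3, v). Preserves old gcd iff gcd(3, v) = 3.
  Option A: v=21, gcd(3,21)=3 -> preserves
  Option B: v=14, gcd(3,14)=1 -> changes
  Option C: v=42, gcd(3,42)=3 -> preserves
  Option D: v=6, gcd(3,6)=3 -> preserves
  Option E: v=56, gcd(3,56)=1 -> changes

Answer: A C D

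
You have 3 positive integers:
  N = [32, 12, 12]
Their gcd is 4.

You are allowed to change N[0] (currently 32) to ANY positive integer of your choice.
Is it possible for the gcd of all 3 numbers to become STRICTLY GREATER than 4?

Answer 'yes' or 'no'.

Current gcd = 4
gcd of all OTHER numbers (without N[0]=32): gcd([12, 12]) = 12
The new gcd after any change is gcd(12, new_value).
This can be at most 12.
Since 12 > old gcd 4, the gcd CAN increase (e.g., set N[0] = 12).

Answer: yes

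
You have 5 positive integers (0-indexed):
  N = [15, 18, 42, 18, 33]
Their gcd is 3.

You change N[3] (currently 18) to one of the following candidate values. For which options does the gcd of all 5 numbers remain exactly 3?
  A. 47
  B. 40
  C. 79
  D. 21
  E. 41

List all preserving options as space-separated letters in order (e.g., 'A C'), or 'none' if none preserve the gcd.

Answer: D

Derivation:
Old gcd = 3; gcd of others (without N[3]) = 3
New gcd for candidate v: gcd(3, v). Preserves old gcd iff gcd(3, v) = 3.
  Option A: v=47, gcd(3,47)=1 -> changes
  Option B: v=40, gcd(3,40)=1 -> changes
  Option C: v=79, gcd(3,79)=1 -> changes
  Option D: v=21, gcd(3,21)=3 -> preserves
  Option E: v=41, gcd(3,41)=1 -> changes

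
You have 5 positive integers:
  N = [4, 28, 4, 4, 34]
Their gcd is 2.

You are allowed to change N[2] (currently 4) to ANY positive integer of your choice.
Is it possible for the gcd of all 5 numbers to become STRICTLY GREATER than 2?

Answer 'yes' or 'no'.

Answer: no

Derivation:
Current gcd = 2
gcd of all OTHER numbers (without N[2]=4): gcd([4, 28, 4, 34]) = 2
The new gcd after any change is gcd(2, new_value).
This can be at most 2.
Since 2 = old gcd 2, the gcd can only stay the same or decrease.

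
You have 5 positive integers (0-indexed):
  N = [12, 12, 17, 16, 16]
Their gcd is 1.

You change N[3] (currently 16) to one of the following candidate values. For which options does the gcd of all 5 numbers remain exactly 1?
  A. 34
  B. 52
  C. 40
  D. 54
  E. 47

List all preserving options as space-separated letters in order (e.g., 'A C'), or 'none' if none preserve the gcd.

Old gcd = 1; gcd of others (without N[3]) = 1
New gcd for candidate v: gcd(1, v). Preserves old gcd iff gcd(1, v) = 1.
  Option A: v=34, gcd(1,34)=1 -> preserves
  Option B: v=52, gcd(1,52)=1 -> preserves
  Option C: v=40, gcd(1,40)=1 -> preserves
  Option D: v=54, gcd(1,54)=1 -> preserves
  Option E: v=47, gcd(1,47)=1 -> preserves

Answer: A B C D E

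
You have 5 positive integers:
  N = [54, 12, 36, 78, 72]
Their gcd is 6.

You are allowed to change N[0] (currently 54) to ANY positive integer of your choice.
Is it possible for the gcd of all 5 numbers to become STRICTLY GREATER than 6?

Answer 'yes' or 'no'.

Current gcd = 6
gcd of all OTHER numbers (without N[0]=54): gcd([12, 36, 78, 72]) = 6
The new gcd after any change is gcd(6, new_value).
This can be at most 6.
Since 6 = old gcd 6, the gcd can only stay the same or decrease.

Answer: no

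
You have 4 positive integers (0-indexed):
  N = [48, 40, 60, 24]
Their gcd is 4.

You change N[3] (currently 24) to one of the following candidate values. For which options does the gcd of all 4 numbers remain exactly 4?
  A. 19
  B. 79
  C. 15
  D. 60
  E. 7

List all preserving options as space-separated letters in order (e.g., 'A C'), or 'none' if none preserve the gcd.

Answer: D

Derivation:
Old gcd = 4; gcd of others (without N[3]) = 4
New gcd for candidate v: gcd(4, v). Preserves old gcd iff gcd(4, v) = 4.
  Option A: v=19, gcd(4,19)=1 -> changes
  Option B: v=79, gcd(4,79)=1 -> changes
  Option C: v=15, gcd(4,15)=1 -> changes
  Option D: v=60, gcd(4,60)=4 -> preserves
  Option E: v=7, gcd(4,7)=1 -> changes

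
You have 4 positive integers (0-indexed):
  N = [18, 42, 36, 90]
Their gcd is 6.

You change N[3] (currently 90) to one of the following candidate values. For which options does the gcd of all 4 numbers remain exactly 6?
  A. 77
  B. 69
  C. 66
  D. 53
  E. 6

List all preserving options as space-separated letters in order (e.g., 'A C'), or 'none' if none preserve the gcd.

Old gcd = 6; gcd of others (without N[3]) = 6
New gcd for candidate v: gcd(6, v). Preserves old gcd iff gcd(6, v) = 6.
  Option A: v=77, gcd(6,77)=1 -> changes
  Option B: v=69, gcd(6,69)=3 -> changes
  Option C: v=66, gcd(6,66)=6 -> preserves
  Option D: v=53, gcd(6,53)=1 -> changes
  Option E: v=6, gcd(6,6)=6 -> preserves

Answer: C E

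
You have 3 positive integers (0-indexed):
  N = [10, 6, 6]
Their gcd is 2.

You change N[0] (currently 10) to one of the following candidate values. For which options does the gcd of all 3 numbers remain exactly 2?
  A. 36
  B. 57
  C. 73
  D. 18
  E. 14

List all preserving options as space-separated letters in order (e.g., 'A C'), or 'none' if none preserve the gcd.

Answer: E

Derivation:
Old gcd = 2; gcd of others (without N[0]) = 6
New gcd for candidate v: gcd(6, v). Preserves old gcd iff gcd(6, v) = 2.
  Option A: v=36, gcd(6,36)=6 -> changes
  Option B: v=57, gcd(6,57)=3 -> changes
  Option C: v=73, gcd(6,73)=1 -> changes
  Option D: v=18, gcd(6,18)=6 -> changes
  Option E: v=14, gcd(6,14)=2 -> preserves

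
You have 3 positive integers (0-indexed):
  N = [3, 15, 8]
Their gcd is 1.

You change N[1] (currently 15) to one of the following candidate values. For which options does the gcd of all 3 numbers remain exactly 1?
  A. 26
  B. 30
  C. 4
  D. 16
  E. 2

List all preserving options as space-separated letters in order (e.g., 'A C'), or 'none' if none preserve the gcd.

Answer: A B C D E

Derivation:
Old gcd = 1; gcd of others (without N[1]) = 1
New gcd for candidate v: gcd(1, v). Preserves old gcd iff gcd(1, v) = 1.
  Option A: v=26, gcd(1,26)=1 -> preserves
  Option B: v=30, gcd(1,30)=1 -> preserves
  Option C: v=4, gcd(1,4)=1 -> preserves
  Option D: v=16, gcd(1,16)=1 -> preserves
  Option E: v=2, gcd(1,2)=1 -> preserves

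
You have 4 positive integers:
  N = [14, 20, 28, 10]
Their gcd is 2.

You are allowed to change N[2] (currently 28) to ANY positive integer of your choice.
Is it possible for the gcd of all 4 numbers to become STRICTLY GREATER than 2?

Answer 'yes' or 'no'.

Current gcd = 2
gcd of all OTHER numbers (without N[2]=28): gcd([14, 20, 10]) = 2
The new gcd after any change is gcd(2, new_value).
This can be at most 2.
Since 2 = old gcd 2, the gcd can only stay the same or decrease.

Answer: no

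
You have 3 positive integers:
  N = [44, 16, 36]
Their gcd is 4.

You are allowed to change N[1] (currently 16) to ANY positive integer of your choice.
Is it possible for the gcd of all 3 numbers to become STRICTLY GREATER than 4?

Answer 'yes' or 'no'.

Answer: no

Derivation:
Current gcd = 4
gcd of all OTHER numbers (without N[1]=16): gcd([44, 36]) = 4
The new gcd after any change is gcd(4, new_value).
This can be at most 4.
Since 4 = old gcd 4, the gcd can only stay the same or decrease.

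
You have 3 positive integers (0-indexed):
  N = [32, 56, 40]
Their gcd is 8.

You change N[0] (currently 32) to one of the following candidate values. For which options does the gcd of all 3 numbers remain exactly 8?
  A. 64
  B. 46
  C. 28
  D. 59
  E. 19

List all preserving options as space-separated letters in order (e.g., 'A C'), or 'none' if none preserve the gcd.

Old gcd = 8; gcd of others (without N[0]) = 8
New gcd for candidate v: gcd(8, v). Preserves old gcd iff gcd(8, v) = 8.
  Option A: v=64, gcd(8,64)=8 -> preserves
  Option B: v=46, gcd(8,46)=2 -> changes
  Option C: v=28, gcd(8,28)=4 -> changes
  Option D: v=59, gcd(8,59)=1 -> changes
  Option E: v=19, gcd(8,19)=1 -> changes

Answer: A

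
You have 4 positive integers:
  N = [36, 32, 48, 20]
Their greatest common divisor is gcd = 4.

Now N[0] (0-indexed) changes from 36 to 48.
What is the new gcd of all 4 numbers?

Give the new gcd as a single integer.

Answer: 4

Derivation:
Numbers: [36, 32, 48, 20], gcd = 4
Change: index 0, 36 -> 48
gcd of the OTHER numbers (without index 0): gcd([32, 48, 20]) = 4
New gcd = gcd(g_others, new_val) = gcd(4, 48) = 4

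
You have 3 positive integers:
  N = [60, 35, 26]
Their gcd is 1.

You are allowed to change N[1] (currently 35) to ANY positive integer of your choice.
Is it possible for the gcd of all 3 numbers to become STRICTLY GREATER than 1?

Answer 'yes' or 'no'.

Current gcd = 1
gcd of all OTHER numbers (without N[1]=35): gcd([60, 26]) = 2
The new gcd after any change is gcd(2, new_value).
This can be at most 2.
Since 2 > old gcd 1, the gcd CAN increase (e.g., set N[1] = 2).

Answer: yes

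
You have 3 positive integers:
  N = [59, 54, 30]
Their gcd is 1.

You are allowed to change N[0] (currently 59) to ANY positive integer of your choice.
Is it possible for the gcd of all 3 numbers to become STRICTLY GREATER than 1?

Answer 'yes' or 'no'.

Answer: yes

Derivation:
Current gcd = 1
gcd of all OTHER numbers (without N[0]=59): gcd([54, 30]) = 6
The new gcd after any change is gcd(6, new_value).
This can be at most 6.
Since 6 > old gcd 1, the gcd CAN increase (e.g., set N[0] = 6).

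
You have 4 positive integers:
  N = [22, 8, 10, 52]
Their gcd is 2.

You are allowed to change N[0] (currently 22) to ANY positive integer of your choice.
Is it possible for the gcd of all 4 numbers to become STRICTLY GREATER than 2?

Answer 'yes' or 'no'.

Answer: no

Derivation:
Current gcd = 2
gcd of all OTHER numbers (without N[0]=22): gcd([8, 10, 52]) = 2
The new gcd after any change is gcd(2, new_value).
This can be at most 2.
Since 2 = old gcd 2, the gcd can only stay the same or decrease.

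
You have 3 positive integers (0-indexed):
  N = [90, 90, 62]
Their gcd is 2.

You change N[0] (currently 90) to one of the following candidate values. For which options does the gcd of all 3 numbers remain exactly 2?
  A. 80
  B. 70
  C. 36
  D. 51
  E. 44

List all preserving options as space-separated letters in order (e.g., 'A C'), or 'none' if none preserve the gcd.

Answer: A B C E

Derivation:
Old gcd = 2; gcd of others (without N[0]) = 2
New gcd for candidate v: gcd(2, v). Preserves old gcd iff gcd(2, v) = 2.
  Option A: v=80, gcd(2,80)=2 -> preserves
  Option B: v=70, gcd(2,70)=2 -> preserves
  Option C: v=36, gcd(2,36)=2 -> preserves
  Option D: v=51, gcd(2,51)=1 -> changes
  Option E: v=44, gcd(2,44)=2 -> preserves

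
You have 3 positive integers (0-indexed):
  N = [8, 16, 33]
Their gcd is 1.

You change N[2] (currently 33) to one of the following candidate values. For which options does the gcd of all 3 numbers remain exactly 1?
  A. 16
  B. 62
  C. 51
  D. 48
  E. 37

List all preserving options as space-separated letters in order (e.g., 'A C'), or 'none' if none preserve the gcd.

Answer: C E

Derivation:
Old gcd = 1; gcd of others (without N[2]) = 8
New gcd for candidate v: gcd(8, v). Preserves old gcd iff gcd(8, v) = 1.
  Option A: v=16, gcd(8,16)=8 -> changes
  Option B: v=62, gcd(8,62)=2 -> changes
  Option C: v=51, gcd(8,51)=1 -> preserves
  Option D: v=48, gcd(8,48)=8 -> changes
  Option E: v=37, gcd(8,37)=1 -> preserves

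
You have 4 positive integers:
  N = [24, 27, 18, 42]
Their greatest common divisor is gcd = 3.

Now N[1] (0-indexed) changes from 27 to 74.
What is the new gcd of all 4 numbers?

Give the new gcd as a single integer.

Answer: 2

Derivation:
Numbers: [24, 27, 18, 42], gcd = 3
Change: index 1, 27 -> 74
gcd of the OTHER numbers (without index 1): gcd([24, 18, 42]) = 6
New gcd = gcd(g_others, new_val) = gcd(6, 74) = 2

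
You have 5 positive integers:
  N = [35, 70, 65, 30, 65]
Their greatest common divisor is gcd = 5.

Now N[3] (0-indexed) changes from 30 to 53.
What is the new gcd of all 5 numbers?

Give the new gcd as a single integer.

Numbers: [35, 70, 65, 30, 65], gcd = 5
Change: index 3, 30 -> 53
gcd of the OTHER numbers (without index 3): gcd([35, 70, 65, 65]) = 5
New gcd = gcd(g_others, new_val) = gcd(5, 53) = 1

Answer: 1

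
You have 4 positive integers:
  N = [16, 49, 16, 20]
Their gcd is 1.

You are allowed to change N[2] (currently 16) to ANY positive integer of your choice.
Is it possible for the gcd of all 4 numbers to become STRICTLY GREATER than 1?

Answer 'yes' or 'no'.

Current gcd = 1
gcd of all OTHER numbers (without N[2]=16): gcd([16, 49, 20]) = 1
The new gcd after any change is gcd(1, new_value).
This can be at most 1.
Since 1 = old gcd 1, the gcd can only stay the same or decrease.

Answer: no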